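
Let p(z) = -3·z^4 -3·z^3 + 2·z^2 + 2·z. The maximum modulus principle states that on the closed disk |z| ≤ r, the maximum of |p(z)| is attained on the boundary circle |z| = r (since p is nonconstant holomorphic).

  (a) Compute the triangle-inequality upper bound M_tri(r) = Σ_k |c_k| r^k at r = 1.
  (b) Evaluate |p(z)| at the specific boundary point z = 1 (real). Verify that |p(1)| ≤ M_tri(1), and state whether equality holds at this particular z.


Coefficients: c_0 = 0, c_1 = 2, c_2 = 2, c_3 = -3, c_4 = -3. Radius r = 1.
Part (a). Triangle bound: M_tri(r) = Σ_k |c_k| r^k
  = |0|·1^0 + |2|·1^1 + |2|·1^2 + |-3|·1^3 + |-3|·1^4
  = 0 + 2 + 2 + 3 + 3 = 10.
This bounds M(r) := max_{|z|=r} |p(z)| from above; equality holds iff all terms c_k z^k can be made to align in phase at a single z on |z|=r.
Part (b). At z = 1 (real, on the circle |z| = r):
  p(1) = (0)·1^0 + (2)·1^1 + (2)·1^2 + (-3)·1^3 + (-3)·1^4 = -2.
  |p(1)| = 2.
Check: |p(1)| = 2 ≤ 10 = M_tri(1). ✓ Equality does not hold at z = 1 (the coefficients have mixed signs, so the terms do not all align in phase there).

M_tri(1) = 10; |p(1)| = 2; equality at z=1: no.


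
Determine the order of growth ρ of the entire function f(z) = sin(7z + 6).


sin(w) is a linear combination of e^{iw} and e^{−iw} (or e^w, e^{−w} in the hyperbolic case), so |sin(w)| ≤ e^{|w|}. With w = 7z + 6, |w| ≤ 7|z| + 6 = 7r + 6 on |z| = r, giving M(r) ≤ e^{7r + 6}, so ρ ≤ 1. On a suitable ray (z = it for sin/cos; z = t for sinh/cosh, t real → ∞), |sin(7z + 6)| grows like e^{7|t|}/2, so ρ ≥ 1. Hence ρ = 1.
Therefore ρ = 1.

Order ρ = 1.


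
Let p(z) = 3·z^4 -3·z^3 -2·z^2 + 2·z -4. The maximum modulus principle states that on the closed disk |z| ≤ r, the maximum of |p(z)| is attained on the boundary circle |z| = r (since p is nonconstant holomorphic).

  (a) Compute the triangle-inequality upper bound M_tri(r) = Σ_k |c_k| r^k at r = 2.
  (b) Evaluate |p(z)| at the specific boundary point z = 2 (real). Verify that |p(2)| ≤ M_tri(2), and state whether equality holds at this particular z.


Coefficients: c_0 = -4, c_1 = 2, c_2 = -2, c_3 = -3, c_4 = 3. Radius r = 2.
Part (a). Triangle bound: M_tri(r) = Σ_k |c_k| r^k
  = |-4|·2^0 + |2|·2^1 + |-2|·2^2 + |-3|·2^3 + |3|·2^4
  = 4 + 4 + 8 + 24 + 48 = 88.
This bounds M(r) := max_{|z|=r} |p(z)| from above; equality holds iff all terms c_k z^k can be made to align in phase at a single z on |z|=r.
Part (b). At z = 2 (real, on the circle |z| = r):
  p(2) = (-4)·2^0 + (2)·2^1 + (-2)·2^2 + (-3)·2^3 + (3)·2^4 = 16.
  |p(2)| = 16.
Check: |p(2)| = 16 ≤ 88 = M_tri(2). ✓ Equality does not hold at z = 2 (the coefficients have mixed signs, so the terms do not all align in phase there).

M_tri(2) = 88; |p(2)| = 16; equality at z=2: no.


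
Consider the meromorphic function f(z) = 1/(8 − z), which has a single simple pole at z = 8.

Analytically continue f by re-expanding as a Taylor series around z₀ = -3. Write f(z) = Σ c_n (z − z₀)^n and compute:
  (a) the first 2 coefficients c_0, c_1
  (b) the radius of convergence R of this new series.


Let w = z − z₀, so z = z₀ + w.
Then 8 − z = 8 − (z₀ + w) = (8 − z₀) − w = 11 − w.
f(z) = 1/(11 − w) = (1/(11)) · 1/(1 − w/(11)) = Σ_{n≥0} w^n / (11)^(n+1).
So c_n = 1/(11)^(n+1):
  c_0 = 1/(11)^1 = 1/11.
  c_1 = 1/(11)^2 = 1/121.
The series is valid for |w/d| < 1, i.e. |z − z₀| < |d|.
Radius of convergence: R = |8 − z₀| = |11| = 11 (distance from z₀ to the singularity z = 8).

c_0 = 1/11, c_1 = 1/121; R = 11.


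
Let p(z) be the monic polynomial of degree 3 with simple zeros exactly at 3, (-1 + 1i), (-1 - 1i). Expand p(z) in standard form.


The polynomial is p(z) = ∏_{α ∈ S} (z − α), where S = {3, (-1 + 1i), (-1 - 1i)}.
Expanding the product yields: p(z) = z^3 -z^2 -4·z -6.
Note conjugate pairs combine to real quadratics: (z − (-1+1i))(z − (-1−1i)) = z² + 2z + 2.
The resulting polynomial has degree 3 and real coefficients as required.

p(z) = z^3 -z^2 -4·z -6.


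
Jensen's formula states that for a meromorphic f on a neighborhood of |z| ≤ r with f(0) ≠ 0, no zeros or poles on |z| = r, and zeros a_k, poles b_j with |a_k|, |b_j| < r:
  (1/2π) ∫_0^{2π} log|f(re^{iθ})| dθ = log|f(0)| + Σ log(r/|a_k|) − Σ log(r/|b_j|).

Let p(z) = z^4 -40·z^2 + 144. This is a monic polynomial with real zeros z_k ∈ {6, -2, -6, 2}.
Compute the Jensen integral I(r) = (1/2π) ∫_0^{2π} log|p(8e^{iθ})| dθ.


Zeros: -6, -2, 2, 6; r = 8.
Inside |z| < r: -6, -2, 2, 6. Outside (|z| ≥ r): ∅.
p(0) = 144, so log|p(0)| = log(144) = 4.9698.
Apply Jensen: I(r) = log|p(0)| + Σ_k log(r/|z_k|), summed over zeros inside |z| < r.
  log(r/|z_k|) for z_k = 6: log(8/6) = 0.2877
  log(r/|z_k|) for z_k = -2: log(8/2) = 1.3863
  log(r/|z_k|) for z_k = -6: log(8/6) = 0.2877
  log(r/|z_k|) for z_k = 2: log(8/2) = 1.3863
Sum over inside zeros: 3.3480.
I(r) = log|p(0)| + (inside sum) = 4.9698 + 3.3480 = 8.3178.
Closed form (all zeros inside, monic): I(r) = n·log(r) = 4·log(8) = 8.3178. ✓

I(r) ≈ 8.3178.


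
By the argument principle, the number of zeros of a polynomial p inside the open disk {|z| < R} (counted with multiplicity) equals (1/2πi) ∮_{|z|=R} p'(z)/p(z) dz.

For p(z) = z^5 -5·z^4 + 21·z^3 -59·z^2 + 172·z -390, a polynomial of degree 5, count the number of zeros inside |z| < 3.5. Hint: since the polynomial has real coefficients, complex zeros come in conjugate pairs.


The zeros of p are: 3, (-1 + 3i), (-1 - 3i), (2 + 3i), (2 - 3i).
Their magnitudes are: 3, 3.162, 3.162, 3.606, 3.606.
Zeros with |z| < R = 3.5: 3, (-1 + 3i), (-1 - 3i).
Count = 3.
By the argument principle, (1/2πi) ∮_{|z|=R} p'(z)/p(z) dz equals exactly this count.

Number of zeros inside |z| < 3.5: 3.


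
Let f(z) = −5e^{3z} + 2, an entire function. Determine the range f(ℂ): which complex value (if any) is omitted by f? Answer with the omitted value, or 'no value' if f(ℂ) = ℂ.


Little Picard bounds the complement of f(ℂ) to at most one point.
e^{3z} is never zero on ℂ, so -5·e^{3z} takes every value in ℂ ∖ {0}. Adding 2 shifts the range to ℂ ∖ {2}. Thus f omits exactly the value 2.

Omitted value: 2.


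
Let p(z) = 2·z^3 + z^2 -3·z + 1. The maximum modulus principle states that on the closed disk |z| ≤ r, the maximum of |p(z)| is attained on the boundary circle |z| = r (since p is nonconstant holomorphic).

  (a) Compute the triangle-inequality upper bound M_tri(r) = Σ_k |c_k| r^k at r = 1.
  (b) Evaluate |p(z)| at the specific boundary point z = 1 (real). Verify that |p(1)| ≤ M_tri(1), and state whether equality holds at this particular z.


Coefficients: c_0 = 1, c_1 = -3, c_2 = 1, c_3 = 2. Radius r = 1.
Part (a). Triangle bound: M_tri(r) = Σ_k |c_k| r^k
  = |1|·1^0 + |-3|·1^1 + |1|·1^2 + |2|·1^3
  = 1 + 3 + 1 + 2 = 7.
This bounds M(r) := max_{|z|=r} |p(z)| from above; equality holds iff all terms c_k z^k can be made to align in phase at a single z on |z|=r.
Part (b). At z = 1 (real, on the circle |z| = r):
  p(1) = (1)·1^0 + (-3)·1^1 + (1)·1^2 + (2)·1^3 = 1.
  |p(1)| = 1.
Check: |p(1)| = 1 ≤ 7 = M_tri(1). ✓ Equality does not hold at z = 1 (the coefficients have mixed signs, so the terms do not all align in phase there).

M_tri(1) = 7; |p(1)| = 1; equality at z=1: no.


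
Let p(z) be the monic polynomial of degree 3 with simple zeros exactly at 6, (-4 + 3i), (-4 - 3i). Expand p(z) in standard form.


The polynomial is p(z) = ∏_{α ∈ S} (z − α), where S = {6, (-4 + 3i), (-4 - 3i)}.
Expanding the product yields: p(z) = z^3 + 2·z^2 -23·z -150.
Note conjugate pairs combine to real quadratics: (z − (-4+3i))(z − (-4−3i)) = z² + 8z + 25.
The resulting polynomial has degree 3 and real coefficients as required.

p(z) = z^3 + 2·z^2 -23·z -150.


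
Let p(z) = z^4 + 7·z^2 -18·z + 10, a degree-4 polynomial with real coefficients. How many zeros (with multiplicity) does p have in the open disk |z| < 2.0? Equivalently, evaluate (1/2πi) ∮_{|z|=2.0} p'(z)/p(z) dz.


The zeros of p are: (-1 + 3i), (-1 - 3i), 1, 1.
Their magnitudes are: 3.162, 3.162, 1, 1.
Zeros with |z| < R = 2.0: 1, 1.
Count = 2.
By the argument principle, (1/2πi) ∮_{|z|=R} p'(z)/p(z) dz equals exactly this count.

Number of zeros inside |z| < 2.0: 2.


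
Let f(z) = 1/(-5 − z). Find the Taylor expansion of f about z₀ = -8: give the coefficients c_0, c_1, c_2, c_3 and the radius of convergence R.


Let w = z − z₀, so z = z₀ + w.
Then -5 − z = -5 − (z₀ + w) = (-5 − z₀) − w = 3 − w.
f(z) = 1/(3 − w) = (1/(3)) · 1/(1 − w/(3)) = Σ_{n≥0} w^n / (3)^(n+1).
So c_n = 1/(3)^(n+1):
  c_0 = 1/(3)^1 = 1/3.
  c_1 = 1/(3)^2 = 1/9.
  c_2 = 1/(3)^3 = 1/27.
  c_3 = 1/(3)^4 = 1/81.
The series is valid for |w/d| < 1, i.e. |z − z₀| < |d|.
Radius of convergence: R = |-5 − z₀| = |3| = 3 (distance from z₀ to the singularity z = -5).

c_0 = 1/3, c_1 = 1/9, c_2 = 1/27, c_3 = 1/81; R = 3.


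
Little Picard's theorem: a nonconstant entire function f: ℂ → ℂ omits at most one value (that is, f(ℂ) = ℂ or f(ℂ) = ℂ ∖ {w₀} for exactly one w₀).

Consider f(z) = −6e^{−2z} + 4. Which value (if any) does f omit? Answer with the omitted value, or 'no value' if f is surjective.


Little Picard bounds the complement of f(ℂ) to at most one point.
e^{−2z} is never zero on ℂ, so -6·e^{−2z} takes every value in ℂ ∖ {0}. Adding 4 shifts the range to ℂ ∖ {4}. Thus f omits exactly the value 4.

Omitted value: 4.


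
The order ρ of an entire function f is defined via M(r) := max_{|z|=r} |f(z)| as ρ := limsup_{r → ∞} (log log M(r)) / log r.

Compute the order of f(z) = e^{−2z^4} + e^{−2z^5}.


Each summand is entire of order 4 and 5 respectively (as in the single-exponential case). The order of a sum is at most the max of the orders, so ρ ≤ 5. For the lower bound: on |z|=r choose arg z so that -2z^5 is real positive; then |e^{-2z^5}| = e^{2r^5} while |e^{-2z^4}| ≤ e^{2r^4} = o(e^{2r^5}). So |f| ≥ e^{2r^5}(1 − o(1)) and ρ ≥ 5. Hence ρ = max(4, 5) = 5.
Therefore ρ = 5.

Order ρ = 5.


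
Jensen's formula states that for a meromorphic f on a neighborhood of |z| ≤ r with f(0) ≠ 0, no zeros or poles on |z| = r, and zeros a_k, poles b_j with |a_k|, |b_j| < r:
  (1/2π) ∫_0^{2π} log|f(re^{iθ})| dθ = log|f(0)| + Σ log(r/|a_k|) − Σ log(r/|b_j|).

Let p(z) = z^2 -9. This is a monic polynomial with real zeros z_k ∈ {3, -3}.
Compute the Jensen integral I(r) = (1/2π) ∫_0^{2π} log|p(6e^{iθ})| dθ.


Zeros: -3, 3; r = 6.
Inside |z| < r: -3, 3. Outside (|z| ≥ r): ∅.
p(0) = -9, so log|p(0)| = log(9) = 2.1972.
Apply Jensen: I(r) = log|p(0)| + Σ_k log(r/|z_k|), summed over zeros inside |z| < r.
  log(r/|z_k|) for z_k = 3: log(6/3) = 0.6931
  log(r/|z_k|) for z_k = -3: log(6/3) = 0.6931
Sum over inside zeros: 1.3863.
I(r) = log|p(0)| + (inside sum) = 2.1972 + 1.3863 = 3.5835.
Closed form (all zeros inside, monic): I(r) = n·log(r) = 2·log(6) = 3.5835. ✓

I(r) ≈ 3.5835.


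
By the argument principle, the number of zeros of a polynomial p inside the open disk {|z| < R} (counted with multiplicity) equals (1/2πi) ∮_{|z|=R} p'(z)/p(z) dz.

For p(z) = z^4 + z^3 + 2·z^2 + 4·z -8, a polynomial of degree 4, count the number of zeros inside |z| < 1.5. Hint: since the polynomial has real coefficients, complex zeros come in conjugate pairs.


The zeros of p are: -2, (0 + 2i), (0 - 2i), 1.
Their magnitudes are: 2, 2, 2, 1.
Zeros with |z| < R = 1.5: 1.
Count = 1.
By the argument principle, (1/2πi) ∮_{|z|=R} p'(z)/p(z) dz equals exactly this count.

Number of zeros inside |z| < 1.5: 1.


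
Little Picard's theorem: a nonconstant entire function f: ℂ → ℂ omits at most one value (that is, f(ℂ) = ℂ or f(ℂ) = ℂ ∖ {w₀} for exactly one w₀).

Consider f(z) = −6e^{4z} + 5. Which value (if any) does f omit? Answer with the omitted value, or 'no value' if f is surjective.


Little Picard bounds the complement of f(ℂ) to at most one point.
e^{4z} is never zero on ℂ, so -6·e^{4z} takes every value in ℂ ∖ {0}. Adding 5 shifts the range to ℂ ∖ {5}. Thus f omits exactly the value 5.

Omitted value: 5.


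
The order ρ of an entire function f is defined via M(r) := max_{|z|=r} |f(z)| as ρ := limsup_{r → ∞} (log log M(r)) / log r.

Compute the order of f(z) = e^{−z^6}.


|e^{−z^6}| = e^{Re(-1·z^6) + 0} ≤ e^{1|z|^6 + 0} = e^{1r^6 + 0} on |z| = r, so ρ ≤ 6. Choosing z on |z|=r so that -1·z^6 is real positive (always possible by picking arg z appropriately) gives |f(z)| = e^{1r^6 + 0}, matching the bound. The additive constant 0 does not affect log log M(r) ~ 6·log r. Hence ρ = 6.
Therefore ρ = 6.

Order ρ = 6.


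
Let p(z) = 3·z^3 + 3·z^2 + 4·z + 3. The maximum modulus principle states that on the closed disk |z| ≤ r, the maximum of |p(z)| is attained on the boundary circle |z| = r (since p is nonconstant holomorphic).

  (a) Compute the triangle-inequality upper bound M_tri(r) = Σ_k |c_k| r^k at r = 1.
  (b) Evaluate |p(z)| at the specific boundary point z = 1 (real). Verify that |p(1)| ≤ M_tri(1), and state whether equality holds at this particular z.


Coefficients: c_0 = 3, c_1 = 4, c_2 = 3, c_3 = 3. Radius r = 1.
Part (a). Triangle bound: M_tri(r) = Σ_k |c_k| r^k
  = |3|·1^0 + |4|·1^1 + |3|·1^2 + |3|·1^3
  = 3 + 4 + 3 + 3 = 13.
This bounds M(r) := max_{|z|=r} |p(z)| from above; equality holds iff all terms c_k z^k can be made to align in phase at a single z on |z|=r.
Part (b). At z = 1 (real, on the circle |z| = r):
  p(1) = (3)·1^0 + (4)·1^1 + (3)·1^2 + (3)·1^3 = 13.
  |p(1)| = 13.
Since all nonzero coefficients share the same sign, |p(1)| = 13 = M_tri(1); the triangle bound is attained at z = 1, so in fact M(r) = 13.

M_tri(1) = 13; |p(1)| = 13; equality at z=1: yes.


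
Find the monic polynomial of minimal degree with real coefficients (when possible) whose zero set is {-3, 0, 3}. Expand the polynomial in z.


The polynomial is p(z) = ∏_{α ∈ S} (z − α), where S = {-3, 0, 3}.
Expanding the product yields: p(z) = z^3 -9·z.
The resulting polynomial has degree 3 and real coefficients as required.

p(z) = z^3 -9·z.


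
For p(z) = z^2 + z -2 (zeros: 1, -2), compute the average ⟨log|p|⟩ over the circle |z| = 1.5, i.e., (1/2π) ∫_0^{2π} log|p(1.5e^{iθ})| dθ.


Zeros: -2, 1; r = 1.5.
Inside |z| < r: 1. Outside (|z| ≥ r): -2.
p(0) = -2, so log|p(0)| = log(2) = 0.6931.
Apply Jensen: I(r) = log|p(0)| + Σ_k log(r/|z_k|), summed over zeros inside |z| < r.
  log(r/|z_k|) for z_k = 1: log(1.5/1) = 0.4055
  Outside zeros (-2) contribute nothing to the Jensen sum.
Sum over inside zeros: 0.4055.
I(r) = log|p(0)| + (inside sum) = 0.6931 + 0.4055 = 1.0986.
Note: since some zeros are outside |z| ≤ r, the simplified n·log(r) form does NOT apply — only the inside zeros contribute.

I(r) ≈ 1.0986.


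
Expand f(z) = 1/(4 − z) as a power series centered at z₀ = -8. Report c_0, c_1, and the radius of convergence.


Let w = z − z₀, so z = z₀ + w.
Then 4 − z = 4 − (z₀ + w) = (4 − z₀) − w = 12 − w.
f(z) = 1/(12 − w) = (1/(12)) · 1/(1 − w/(12)) = Σ_{n≥0} w^n / (12)^(n+1).
So c_n = 1/(12)^(n+1):
  c_0 = 1/(12)^1 = 1/12.
  c_1 = 1/(12)^2 = 1/144.
The series is valid for |w/d| < 1, i.e. |z − z₀| < |d|.
Radius of convergence: R = |4 − z₀| = |12| = 12 (distance from z₀ to the singularity z = 4).

c_0 = 1/12, c_1 = 1/144; R = 12.


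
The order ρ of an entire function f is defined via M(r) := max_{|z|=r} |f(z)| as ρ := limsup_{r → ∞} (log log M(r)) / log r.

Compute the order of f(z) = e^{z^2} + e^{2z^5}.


Each summand is entire of order 2 and 5 respectively (as in the single-exponential case). The order of a sum is at most the max of the orders, so ρ ≤ 5. For the lower bound: on |z|=r choose arg z so that 2z^5 is real positive; then |e^{2z^5}| = e^{2r^5} while |e^{1z^2}| ≤ e^{1r^2} = o(e^{2r^5}). So |f| ≥ e^{2r^5}(1 − o(1)) and ρ ≥ 5. Hence ρ = max(2, 5) = 5.
Therefore ρ = 5.

Order ρ = 5.


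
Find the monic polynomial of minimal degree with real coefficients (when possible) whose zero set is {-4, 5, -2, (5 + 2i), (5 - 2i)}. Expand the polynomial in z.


The polynomial is p(z) = ∏_{α ∈ S} (z − α), where S = {-4, 5, -2, (5 + 2i), (5 - 2i)}.
Expanding the product yields: p(z) = z^5 -9·z^4 -3·z^3 + 209·z^2 -238·z -1160.
Note conjugate pairs combine to real quadratics: (z − (5+2i))(z − (5−2i)) = z² − 10z + 29.
The resulting polynomial has degree 5 and real coefficients as required.

p(z) = z^5 -9·z^4 -3·z^3 + 209·z^2 -238·z -1160.


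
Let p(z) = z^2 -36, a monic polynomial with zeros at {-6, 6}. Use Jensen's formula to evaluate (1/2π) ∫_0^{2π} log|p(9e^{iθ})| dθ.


Zeros: -6, 6; r = 9.
Inside |z| < r: -6, 6. Outside (|z| ≥ r): ∅.
p(0) = -36, so log|p(0)| = log(36) = 3.5835.
Apply Jensen: I(r) = log|p(0)| + Σ_k log(r/|z_k|), summed over zeros inside |z| < r.
  log(r/|z_k|) for z_k = -6: log(9/6) = 0.4055
  log(r/|z_k|) for z_k = 6: log(9/6) = 0.4055
Sum over inside zeros: 0.8109.
I(r) = log|p(0)| + (inside sum) = 3.5835 + 0.8109 = 4.3944.
Closed form (all zeros inside, monic): I(r) = n·log(r) = 2·log(9) = 4.3944. ✓

I(r) ≈ 4.3944.


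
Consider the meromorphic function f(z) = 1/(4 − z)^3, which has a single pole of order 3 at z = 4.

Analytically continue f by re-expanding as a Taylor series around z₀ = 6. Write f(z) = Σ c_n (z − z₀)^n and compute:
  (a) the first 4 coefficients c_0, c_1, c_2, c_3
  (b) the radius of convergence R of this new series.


Let w = z − z₀, so z = z₀ + w.
Then 4 − z = 4 − (z₀ + w) = (4 − z₀) − w = -2 − w.
f(z) = 1/(-2 − w)^3 = (1/(-2)^3) · (1 − w/(-2))^{−3}.
By the binomial series (1−u)^{−3} = Σ_{n≥0} C(n+2, 2) u^n for |u|<1, with u = w/(-2):
  c_n = C(n+2, 2) / (-2)^(n+3).
  c_0 = 1/(-2)^3 = -1/8.
  c_1 = 3/(-2)^4 = 3/16.
  c_2 = 6/(-2)^5 = -3/16.
  c_3 = 10/(-2)^6 = 5/32.
The series is valid for |w/d| < 1, i.e. |z − z₀| < |d|.
Radius of convergence: R = |4 − z₀| = |-2| = 2 (distance from z₀ to the singularity z = 4).

c_0 = -1/8, c_1 = 3/16, c_2 = -3/16, c_3 = 5/32; R = 2.


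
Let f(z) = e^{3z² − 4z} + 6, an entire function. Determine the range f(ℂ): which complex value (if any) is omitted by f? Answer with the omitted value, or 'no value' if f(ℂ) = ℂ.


Little Picard bounds the complement of f(ℂ) to at most one point.
The exponent g(z) = 3z² − 4z is a nonconstant polynomial, hence surjective onto ℂ. So e^{g(z)} takes every value in {e^w : w ∈ ℂ} = ℂ ∖ {0}. Adding 6 shifts the range to ℂ ∖ {6}. f omits exactly 6.

Omitted value: 6.


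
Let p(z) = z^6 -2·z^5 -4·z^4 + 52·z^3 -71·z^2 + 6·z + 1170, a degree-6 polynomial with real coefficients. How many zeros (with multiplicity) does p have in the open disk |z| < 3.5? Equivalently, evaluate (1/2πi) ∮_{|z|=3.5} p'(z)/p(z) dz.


The zeros of p are: -3, (1 + 3i), (1 - 3i), (3 + 2i), (3 - 2i), -3.
Their magnitudes are: 3, 3.162, 3.162, 3.606, 3.606, 3.
Zeros with |z| < R = 3.5: -3, (1 + 3i), (1 - 3i), -3.
Count = 4.
By the argument principle, (1/2πi) ∮_{|z|=R} p'(z)/p(z) dz equals exactly this count.

Number of zeros inside |z| < 3.5: 4.


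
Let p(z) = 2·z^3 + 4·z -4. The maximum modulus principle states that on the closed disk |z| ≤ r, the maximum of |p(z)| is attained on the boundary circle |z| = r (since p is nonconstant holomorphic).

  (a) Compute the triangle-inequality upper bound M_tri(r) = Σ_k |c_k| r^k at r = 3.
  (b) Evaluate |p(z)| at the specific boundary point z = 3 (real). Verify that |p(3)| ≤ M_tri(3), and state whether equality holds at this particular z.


Coefficients: c_0 = -4, c_1 = 4, c_2 = 0, c_3 = 2. Radius r = 3.
Part (a). Triangle bound: M_tri(r) = Σ_k |c_k| r^k
  = |-4|·3^0 + |4|·3^1 + |0|·3^2 + |2|·3^3
  = 4 + 12 + 0 + 54 = 70.
This bounds M(r) := max_{|z|=r} |p(z)| from above; equality holds iff all terms c_k z^k can be made to align in phase at a single z on |z|=r.
Part (b). At z = 3 (real, on the circle |z| = r):
  p(3) = (-4)·3^0 + (4)·3^1 + (0)·3^2 + (2)·3^3 = 62.
  |p(3)| = 62.
Check: |p(3)| = 62 ≤ 70 = M_tri(3). ✓ Equality does not hold at z = 3 (the coefficients have mixed signs, so the terms do not all align in phase there).

M_tri(3) = 70; |p(3)| = 62; equality at z=3: no.


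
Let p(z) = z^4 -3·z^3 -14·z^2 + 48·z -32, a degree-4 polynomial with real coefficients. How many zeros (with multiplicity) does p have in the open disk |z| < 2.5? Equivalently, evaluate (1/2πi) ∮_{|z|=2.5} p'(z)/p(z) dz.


The zeros of p are: -4, 1, 4, 2.
Their magnitudes are: 4, 1, 4, 2.
Zeros with |z| < R = 2.5: 1, 2.
Count = 2.
By the argument principle, (1/2πi) ∮_{|z|=R} p'(z)/p(z) dz equals exactly this count.

Number of zeros inside |z| < 2.5: 2.


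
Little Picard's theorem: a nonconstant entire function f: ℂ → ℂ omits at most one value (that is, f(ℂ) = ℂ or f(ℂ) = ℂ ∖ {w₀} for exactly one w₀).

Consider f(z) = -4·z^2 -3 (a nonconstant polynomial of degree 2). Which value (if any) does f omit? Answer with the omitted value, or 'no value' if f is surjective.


Little Picard bounds the complement of f(ℂ) to at most one point.
For every w ∈ ℂ, the equation p(z) − w = 0 is a nonconstant polynomial in z and hence has at least one root by the fundamental theorem of algebra. So p is surjective onto ℂ, omitting no value.

Omitted value: no value.


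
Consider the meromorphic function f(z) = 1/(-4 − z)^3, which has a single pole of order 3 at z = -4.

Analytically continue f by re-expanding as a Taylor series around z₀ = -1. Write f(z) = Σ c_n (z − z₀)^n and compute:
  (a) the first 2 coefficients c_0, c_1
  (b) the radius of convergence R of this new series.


Let w = z − z₀, so z = z₀ + w.
Then -4 − z = -4 − (z₀ + w) = (-4 − z₀) − w = -3 − w.
f(z) = 1/(-3 − w)^3 = (1/(-3)^3) · (1 − w/(-3))^{−3}.
By the binomial series (1−u)^{−3} = Σ_{n≥0} C(n+2, 2) u^n for |u|<1, with u = w/(-3):
  c_n = C(n+2, 2) / (-3)^(n+3).
  c_0 = 1/(-3)^3 = -1/27.
  c_1 = 3/(-3)^4 = 1/27.
The series is valid for |w/d| < 1, i.e. |z − z₀| < |d|.
Radius of convergence: R = |-4 − z₀| = |-3| = 3 (distance from z₀ to the singularity z = -4).

c_0 = -1/27, c_1 = 1/27; R = 3.


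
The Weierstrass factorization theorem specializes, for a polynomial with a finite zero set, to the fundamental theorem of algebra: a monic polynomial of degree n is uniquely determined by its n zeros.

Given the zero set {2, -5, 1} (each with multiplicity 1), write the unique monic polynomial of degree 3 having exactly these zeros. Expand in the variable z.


The polynomial is p(z) = ∏_{α ∈ S} (z − α), where S = {2, -5, 1}.
Expanding the product yields: p(z) = z^3 + 2·z^2 -13·z + 10.
The resulting polynomial has degree 3 and real coefficients as required.

p(z) = z^3 + 2·z^2 -13·z + 10.


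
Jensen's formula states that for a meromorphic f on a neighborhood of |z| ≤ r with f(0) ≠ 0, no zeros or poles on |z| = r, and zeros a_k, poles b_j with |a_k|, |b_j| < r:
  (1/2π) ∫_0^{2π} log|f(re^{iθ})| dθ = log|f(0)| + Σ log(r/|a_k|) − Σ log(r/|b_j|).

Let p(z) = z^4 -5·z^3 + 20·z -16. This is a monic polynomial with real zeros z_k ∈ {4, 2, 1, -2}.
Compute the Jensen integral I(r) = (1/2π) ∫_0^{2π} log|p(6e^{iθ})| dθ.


Zeros: -2, 1, 2, 4; r = 6.
Inside |z| < r: -2, 1, 2, 4. Outside (|z| ≥ r): ∅.
p(0) = -16, so log|p(0)| = log(16) = 2.7726.
Apply Jensen: I(r) = log|p(0)| + Σ_k log(r/|z_k|), summed over zeros inside |z| < r.
  log(r/|z_k|) for z_k = 4: log(6/4) = 0.4055
  log(r/|z_k|) for z_k = 2: log(6/2) = 1.0986
  log(r/|z_k|) for z_k = 1: log(6/1) = 1.7918
  log(r/|z_k|) for z_k = -2: log(6/2) = 1.0986
Sum over inside zeros: 4.3944.
I(r) = log|p(0)| + (inside sum) = 2.7726 + 4.3944 = 7.1670.
Closed form (all zeros inside, monic): I(r) = n·log(r) = 4·log(6) = 7.1670. ✓

I(r) ≈ 7.1670.


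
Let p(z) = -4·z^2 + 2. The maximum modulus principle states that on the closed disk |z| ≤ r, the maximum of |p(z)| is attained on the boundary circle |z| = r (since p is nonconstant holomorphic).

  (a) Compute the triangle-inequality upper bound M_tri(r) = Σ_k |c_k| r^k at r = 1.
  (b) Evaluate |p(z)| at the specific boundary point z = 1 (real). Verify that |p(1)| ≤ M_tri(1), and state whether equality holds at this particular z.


Coefficients: c_0 = 2, c_1 = 0, c_2 = -4. Radius r = 1.
Part (a). Triangle bound: M_tri(r) = Σ_k |c_k| r^k
  = |2|·1^0 + |0|·1^1 + |-4|·1^2
  = 2 + 0 + 4 = 6.
This bounds M(r) := max_{|z|=r} |p(z)| from above; equality holds iff all terms c_k z^k can be made to align in phase at a single z on |z|=r.
Part (b). At z = 1 (real, on the circle |z| = r):
  p(1) = (2)·1^0 + (0)·1^1 + (-4)·1^2 = -2.
  |p(1)| = 2.
Check: |p(1)| = 2 ≤ 6 = M_tri(1). ✓ Equality does not hold at z = 1 (the coefficients have mixed signs, so the terms do not all align in phase there).

M_tri(1) = 6; |p(1)| = 2; equality at z=1: no.


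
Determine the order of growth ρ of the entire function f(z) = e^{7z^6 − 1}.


|e^{7z^6 − 1}| = e^{Re(7·z^6) + -1} ≤ e^{7|z|^6 + -1} = e^{7r^6 + -1} on |z| = r, so ρ ≤ 6. Choosing z on |z|=r so that 7·z^6 is real positive (always possible by picking arg z appropriately) gives |f(z)| = e^{7r^6 + -1}, matching the bound. The additive constant -1 does not affect log log M(r) ~ 6·log r. Hence ρ = 6.
Therefore ρ = 6.

Order ρ = 6.


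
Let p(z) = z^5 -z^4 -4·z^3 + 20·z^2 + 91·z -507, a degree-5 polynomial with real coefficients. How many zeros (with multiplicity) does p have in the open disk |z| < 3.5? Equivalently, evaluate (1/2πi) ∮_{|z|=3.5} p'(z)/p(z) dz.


The zeros of p are: 3, (2 + 3i), (2 - 3i), (-3 + 2i), (-3 - 2i).
Their magnitudes are: 3, 3.606, 3.606, 3.606, 3.606.
Zeros with |z| < R = 3.5: 3.
Count = 1.
By the argument principle, (1/2πi) ∮_{|z|=R} p'(z)/p(z) dz equals exactly this count.

Number of zeros inside |z| < 3.5: 1.


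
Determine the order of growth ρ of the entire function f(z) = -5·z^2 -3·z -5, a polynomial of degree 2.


|f(z)| ≤ Σ|c_k|·r^k = O(r^2) as r → ∞. Polynomial growth is O(e^{r^ε}) for every ε > 0 (since r^2/e^{r^ε} → 0), so ρ ≤ ε for all ε > 0, i.e. ρ = 0. Every nonconstant polynomial has order 0.
Therefore ρ = 0.

Order ρ = 0.


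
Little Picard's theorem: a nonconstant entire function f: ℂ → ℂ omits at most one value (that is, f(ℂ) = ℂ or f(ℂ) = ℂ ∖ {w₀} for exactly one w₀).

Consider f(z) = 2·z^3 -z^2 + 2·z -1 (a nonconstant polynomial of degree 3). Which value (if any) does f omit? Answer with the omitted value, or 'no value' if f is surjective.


Little Picard bounds the complement of f(ℂ) to at most one point.
For every w ∈ ℂ, the equation p(z) − w = 0 is a nonconstant polynomial in z and hence has at least one root by the fundamental theorem of algebra. So p is surjective onto ℂ, omitting no value.

Omitted value: no value.


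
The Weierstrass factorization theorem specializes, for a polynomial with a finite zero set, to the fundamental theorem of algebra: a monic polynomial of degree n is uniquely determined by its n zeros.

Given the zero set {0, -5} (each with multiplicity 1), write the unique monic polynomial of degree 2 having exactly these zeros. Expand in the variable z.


The polynomial is p(z) = ∏_{α ∈ S} (z − α), where S = {0, -5}.
Expanding the product yields: p(z) = z^2 + 5·z.
The resulting polynomial has degree 2 and real coefficients as required.

p(z) = z^2 + 5·z.


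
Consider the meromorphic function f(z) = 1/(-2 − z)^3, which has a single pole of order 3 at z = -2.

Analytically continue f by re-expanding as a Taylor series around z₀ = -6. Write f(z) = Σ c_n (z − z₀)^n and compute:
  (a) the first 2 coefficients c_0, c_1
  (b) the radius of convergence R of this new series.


Let w = z − z₀, so z = z₀ + w.
Then -2 − z = -2 − (z₀ + w) = (-2 − z₀) − w = 4 − w.
f(z) = 1/(4 − w)^3 = (1/(4)^3) · (1 − w/(4))^{−3}.
By the binomial series (1−u)^{−3} = Σ_{n≥0} C(n+2, 2) u^n for |u|<1, with u = w/(4):
  c_n = C(n+2, 2) / (4)^(n+3).
  c_0 = 1/(4)^3 = 1/64.
  c_1 = 3/(4)^4 = 3/256.
The series is valid for |w/d| < 1, i.e. |z − z₀| < |d|.
Radius of convergence: R = |-2 − z₀| = |4| = 4 (distance from z₀ to the singularity z = -2).

c_0 = 1/64, c_1 = 3/256; R = 4.


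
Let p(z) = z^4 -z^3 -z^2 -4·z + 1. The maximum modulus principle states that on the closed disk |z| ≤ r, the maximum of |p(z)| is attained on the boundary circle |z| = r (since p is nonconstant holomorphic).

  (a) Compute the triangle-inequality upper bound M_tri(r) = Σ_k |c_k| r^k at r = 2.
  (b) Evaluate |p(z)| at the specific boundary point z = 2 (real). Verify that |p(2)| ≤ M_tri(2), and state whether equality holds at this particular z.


Coefficients: c_0 = 1, c_1 = -4, c_2 = -1, c_3 = -1, c_4 = 1. Radius r = 2.
Part (a). Triangle bound: M_tri(r) = Σ_k |c_k| r^k
  = |1|·2^0 + |-4|·2^1 + |-1|·2^2 + |-1|·2^3 + |1|·2^4
  = 1 + 8 + 4 + 8 + 16 = 37.
This bounds M(r) := max_{|z|=r} |p(z)| from above; equality holds iff all terms c_k z^k can be made to align in phase at a single z on |z|=r.
Part (b). At z = 2 (real, on the circle |z| = r):
  p(2) = (1)·2^0 + (-4)·2^1 + (-1)·2^2 + (-1)·2^3 + (1)·2^4 = -3.
  |p(2)| = 3.
Check: |p(2)| = 3 ≤ 37 = M_tri(2). ✓ Equality does not hold at z = 2 (the coefficients have mixed signs, so the terms do not all align in phase there).

M_tri(2) = 37; |p(2)| = 3; equality at z=2: no.


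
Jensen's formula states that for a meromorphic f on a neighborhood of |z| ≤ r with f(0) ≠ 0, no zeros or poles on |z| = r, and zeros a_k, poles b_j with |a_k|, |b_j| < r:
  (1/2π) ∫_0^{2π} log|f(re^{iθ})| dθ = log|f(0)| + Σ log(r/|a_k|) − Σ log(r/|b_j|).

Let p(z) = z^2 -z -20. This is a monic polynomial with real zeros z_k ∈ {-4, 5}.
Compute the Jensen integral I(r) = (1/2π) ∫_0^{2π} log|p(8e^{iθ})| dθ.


Zeros: -4, 5; r = 8.
Inside |z| < r: -4, 5. Outside (|z| ≥ r): ∅.
p(0) = -20, so log|p(0)| = log(20) = 2.9957.
Apply Jensen: I(r) = log|p(0)| + Σ_k log(r/|z_k|), summed over zeros inside |z| < r.
  log(r/|z_k|) for z_k = -4: log(8/4) = 0.6931
  log(r/|z_k|) for z_k = 5: log(8/5) = 0.4700
Sum over inside zeros: 1.1632.
I(r) = log|p(0)| + (inside sum) = 2.9957 + 1.1632 = 4.1589.
Closed form (all zeros inside, monic): I(r) = n·log(r) = 2·log(8) = 4.1589. ✓

I(r) ≈ 4.1589.


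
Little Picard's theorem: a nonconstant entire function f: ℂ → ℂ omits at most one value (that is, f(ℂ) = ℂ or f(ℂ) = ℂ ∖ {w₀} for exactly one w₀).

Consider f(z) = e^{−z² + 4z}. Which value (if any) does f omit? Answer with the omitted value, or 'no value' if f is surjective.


Little Picard bounds the complement of f(ℂ) to at most one point.
The exponent g(z) = −z² + 4z is a nonconstant polynomial, hence surjective onto ℂ. So e^{g(z)} takes every value in {e^w : w ∈ ℂ} = ℂ ∖ {0}. Adding 0 shifts the range to ℂ ∖ {0}. f omits exactly 0.

Omitted value: 0.


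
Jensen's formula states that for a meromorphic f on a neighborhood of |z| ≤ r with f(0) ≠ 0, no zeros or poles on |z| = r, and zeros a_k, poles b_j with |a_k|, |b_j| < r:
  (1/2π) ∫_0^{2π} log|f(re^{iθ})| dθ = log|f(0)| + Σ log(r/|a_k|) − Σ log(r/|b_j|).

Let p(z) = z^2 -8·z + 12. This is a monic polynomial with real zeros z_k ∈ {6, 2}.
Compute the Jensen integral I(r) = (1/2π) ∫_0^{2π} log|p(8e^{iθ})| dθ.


Zeros: 2, 6; r = 8.
Inside |z| < r: 2, 6. Outside (|z| ≥ r): ∅.
p(0) = 12, so log|p(0)| = log(12) = 2.4849.
Apply Jensen: I(r) = log|p(0)| + Σ_k log(r/|z_k|), summed over zeros inside |z| < r.
  log(r/|z_k|) for z_k = 6: log(8/6) = 0.2877
  log(r/|z_k|) for z_k = 2: log(8/2) = 1.3863
Sum over inside zeros: 1.6740.
I(r) = log|p(0)| + (inside sum) = 2.4849 + 1.6740 = 4.1589.
Closed form (all zeros inside, monic): I(r) = n·log(r) = 2·log(8) = 4.1589. ✓

I(r) ≈ 4.1589.


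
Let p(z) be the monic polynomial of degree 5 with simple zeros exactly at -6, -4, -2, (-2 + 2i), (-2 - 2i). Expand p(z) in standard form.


The polynomial is p(z) = ∏_{α ∈ S} (z − α), where S = {-6, -4, -2, (-2 + 2i), (-2 - 2i)}.
Expanding the product yields: p(z) = z^5 + 16·z^4 + 100·z^3 + 320·z^2 + 544·z + 384.
Note conjugate pairs combine to real quadratics: (z − (-2+2i))(z − (-2−2i)) = z² + 4z + 8.
The resulting polynomial has degree 5 and real coefficients as required.

p(z) = z^5 + 16·z^4 + 100·z^3 + 320·z^2 + 544·z + 384.


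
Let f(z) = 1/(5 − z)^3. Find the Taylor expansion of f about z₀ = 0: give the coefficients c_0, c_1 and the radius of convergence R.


Let w = z − z₀, so z = z₀ + w.
Then 5 − z = 5 − (z₀ + w) = (5 − z₀) − w = 5 − w.
f(z) = 1/(5 − w)^3 = (1/(5)^3) · (1 − w/(5))^{−3}.
By the binomial series (1−u)^{−3} = Σ_{n≥0} C(n+2, 2) u^n for |u|<1, with u = w/(5):
  c_n = C(n+2, 2) / (5)^(n+3).
  c_0 = 1/(5)^3 = 1/125.
  c_1 = 3/(5)^4 = 3/625.
The series is valid for |w/d| < 1, i.e. |z − z₀| < |d|.
Radius of convergence: R = |5 − z₀| = |5| = 5 (distance from z₀ to the singularity z = 5).

c_0 = 1/125, c_1 = 3/625; R = 5.


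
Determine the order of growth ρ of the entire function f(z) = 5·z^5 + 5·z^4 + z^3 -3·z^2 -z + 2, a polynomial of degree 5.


|f(z)| ≤ Σ|c_k|·r^k = O(r^5) as r → ∞. Polynomial growth is O(e^{r^ε}) for every ε > 0 (since r^5/e^{r^ε} → 0), so ρ ≤ ε for all ε > 0, i.e. ρ = 0. Every nonconstant polynomial has order 0.
Therefore ρ = 0.

Order ρ = 0.


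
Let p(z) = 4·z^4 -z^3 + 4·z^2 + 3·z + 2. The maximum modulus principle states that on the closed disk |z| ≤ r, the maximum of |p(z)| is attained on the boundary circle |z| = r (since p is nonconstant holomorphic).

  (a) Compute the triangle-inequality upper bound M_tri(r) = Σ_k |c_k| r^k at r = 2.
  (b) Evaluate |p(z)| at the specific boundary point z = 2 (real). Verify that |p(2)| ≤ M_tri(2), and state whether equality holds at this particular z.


Coefficients: c_0 = 2, c_1 = 3, c_2 = 4, c_3 = -1, c_4 = 4. Radius r = 2.
Part (a). Triangle bound: M_tri(r) = Σ_k |c_k| r^k
  = |2|·2^0 + |3|·2^1 + |4|·2^2 + |-1|·2^3 + |4|·2^4
  = 2 + 6 + 16 + 8 + 64 = 96.
This bounds M(r) := max_{|z|=r} |p(z)| from above; equality holds iff all terms c_k z^k can be made to align in phase at a single z on |z|=r.
Part (b). At z = 2 (real, on the circle |z| = r):
  p(2) = (2)·2^0 + (3)·2^1 + (4)·2^2 + (-1)·2^3 + (4)·2^4 = 80.
  |p(2)| = 80.
Check: |p(2)| = 80 ≤ 96 = M_tri(2). ✓ Equality does not hold at z = 2 (the coefficients have mixed signs, so the terms do not all align in phase there).

M_tri(2) = 96; |p(2)| = 80; equality at z=2: no.


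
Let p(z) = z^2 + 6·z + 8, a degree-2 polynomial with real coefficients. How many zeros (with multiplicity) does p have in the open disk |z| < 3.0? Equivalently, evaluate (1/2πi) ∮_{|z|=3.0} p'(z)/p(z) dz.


The zeros of p are: -2, -4.
Their magnitudes are: 2, 4.
Zeros with |z| < R = 3.0: -2.
Count = 1.
By the argument principle, (1/2πi) ∮_{|z|=R} p'(z)/p(z) dz equals exactly this count.

Number of zeros inside |z| < 3.0: 1.


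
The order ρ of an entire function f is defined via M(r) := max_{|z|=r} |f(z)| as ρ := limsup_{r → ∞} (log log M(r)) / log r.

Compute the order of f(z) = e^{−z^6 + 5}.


|e^{−z^6 + 5}| = e^{Re(-1·z^6) + 5} ≤ e^{1|z|^6 + 5} = e^{1r^6 + 5} on |z| = r, so ρ ≤ 6. Choosing z on |z|=r so that -1·z^6 is real positive (always possible by picking arg z appropriately) gives |f(z)| = e^{1r^6 + 5}, matching the bound. The additive constant 5 does not affect log log M(r) ~ 6·log r. Hence ρ = 6.
Therefore ρ = 6.

Order ρ = 6.


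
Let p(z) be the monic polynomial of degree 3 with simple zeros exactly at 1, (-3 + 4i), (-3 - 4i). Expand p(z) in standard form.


The polynomial is p(z) = ∏_{α ∈ S} (z − α), where S = {1, (-3 + 4i), (-3 - 4i)}.
Expanding the product yields: p(z) = z^3 + 5·z^2 + 19·z -25.
Note conjugate pairs combine to real quadratics: (z − (-3+4i))(z − (-3−4i)) = z² + 6z + 25.
The resulting polynomial has degree 3 and real coefficients as required.

p(z) = z^3 + 5·z^2 + 19·z -25.


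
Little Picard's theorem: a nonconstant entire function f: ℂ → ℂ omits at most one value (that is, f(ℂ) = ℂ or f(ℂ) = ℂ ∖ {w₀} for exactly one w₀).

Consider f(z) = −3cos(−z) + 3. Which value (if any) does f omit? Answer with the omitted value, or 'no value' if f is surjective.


Little Picard bounds the complement of f(ℂ) to at most one point.
cos is entire and surjective onto ℂ: for every w ∈ ℂ, cos(ζ) = w has a solution ζ ∈ ℂ (e.g., via the complex inverse arccos). With ζ = −z this gives z = ζ/(-1). Then -3·cos(−z) takes every value in -3·ℂ = ℂ, and adding 3 is a bijection of ℂ. So f is surjective and omits no value. (Note: only on the real line is cos bounded by [−1, 1].)

Omitted value: no value.


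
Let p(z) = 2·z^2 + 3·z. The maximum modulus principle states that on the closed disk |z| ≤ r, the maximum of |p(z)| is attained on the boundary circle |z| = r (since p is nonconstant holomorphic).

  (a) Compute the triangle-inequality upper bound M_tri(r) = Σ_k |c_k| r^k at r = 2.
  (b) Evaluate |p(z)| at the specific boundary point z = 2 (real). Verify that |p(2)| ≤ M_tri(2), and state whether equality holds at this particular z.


Coefficients: c_0 = 0, c_1 = 3, c_2 = 2. Radius r = 2.
Part (a). Triangle bound: M_tri(r) = Σ_k |c_k| r^k
  = |0|·2^0 + |3|·2^1 + |2|·2^2
  = 0 + 6 + 8 = 14.
This bounds M(r) := max_{|z|=r} |p(z)| from above; equality holds iff all terms c_k z^k can be made to align in phase at a single z on |z|=r.
Part (b). At z = 2 (real, on the circle |z| = r):
  p(2) = (0)·2^0 + (3)·2^1 + (2)·2^2 = 14.
  |p(2)| = 14.
Since all nonzero coefficients share the same sign, |p(2)| = 14 = M_tri(2); the triangle bound is attained at z = 2, so in fact M(r) = 14.

M_tri(2) = 14; |p(2)| = 14; equality at z=2: yes.


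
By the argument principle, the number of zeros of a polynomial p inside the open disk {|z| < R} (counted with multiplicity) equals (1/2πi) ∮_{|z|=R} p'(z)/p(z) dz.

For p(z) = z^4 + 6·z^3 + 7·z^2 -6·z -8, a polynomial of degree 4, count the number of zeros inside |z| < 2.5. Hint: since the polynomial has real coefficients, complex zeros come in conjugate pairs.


The zeros of p are: -2, -4, -1, 1.
Their magnitudes are: 2, 4, 1, 1.
Zeros with |z| < R = 2.5: -2, -1, 1.
Count = 3.
By the argument principle, (1/2πi) ∮_{|z|=R} p'(z)/p(z) dz equals exactly this count.

Number of zeros inside |z| < 2.5: 3.


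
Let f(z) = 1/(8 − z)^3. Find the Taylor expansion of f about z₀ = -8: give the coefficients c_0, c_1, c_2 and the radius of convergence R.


Let w = z − z₀, so z = z₀ + w.
Then 8 − z = 8 − (z₀ + w) = (8 − z₀) − w = 16 − w.
f(z) = 1/(16 − w)^3 = (1/(16)^3) · (1 − w/(16))^{−3}.
By the binomial series (1−u)^{−3} = Σ_{n≥0} C(n+2, 2) u^n for |u|<1, with u = w/(16):
  c_n = C(n+2, 2) / (16)^(n+3).
  c_0 = 1/(16)^3 = 1/4096.
  c_1 = 3/(16)^4 = 3/65536.
  c_2 = 6/(16)^5 = 3/524288.
The series is valid for |w/d| < 1, i.e. |z − z₀| < |d|.
Radius of convergence: R = |8 − z₀| = |16| = 16 (distance from z₀ to the singularity z = 8).

c_0 = 1/4096, c_1 = 3/65536, c_2 = 3/524288; R = 16.


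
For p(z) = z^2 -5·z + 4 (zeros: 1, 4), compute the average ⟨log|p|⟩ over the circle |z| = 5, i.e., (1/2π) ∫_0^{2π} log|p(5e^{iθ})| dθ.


Zeros: 1, 4; r = 5.
Inside |z| < r: 1, 4. Outside (|z| ≥ r): ∅.
p(0) = 4, so log|p(0)| = log(4) = 1.3863.
Apply Jensen: I(r) = log|p(0)| + Σ_k log(r/|z_k|), summed over zeros inside |z| < r.
  log(r/|z_k|) for z_k = 1: log(5/1) = 1.6094
  log(r/|z_k|) for z_k = 4: log(5/4) = 0.2231
Sum over inside zeros: 1.8326.
I(r) = log|p(0)| + (inside sum) = 1.3863 + 1.8326 = 3.2189.
Closed form (all zeros inside, monic): I(r) = n·log(r) = 2·log(5) = 3.2189. ✓

I(r) ≈ 3.2189.


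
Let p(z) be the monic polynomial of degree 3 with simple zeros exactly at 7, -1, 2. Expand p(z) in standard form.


The polynomial is p(z) = ∏_{α ∈ S} (z − α), where S = {7, -1, 2}.
Expanding the product yields: p(z) = z^3 -8·z^2 + 5·z + 14.
The resulting polynomial has degree 3 and real coefficients as required.

p(z) = z^3 -8·z^2 + 5·z + 14.
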